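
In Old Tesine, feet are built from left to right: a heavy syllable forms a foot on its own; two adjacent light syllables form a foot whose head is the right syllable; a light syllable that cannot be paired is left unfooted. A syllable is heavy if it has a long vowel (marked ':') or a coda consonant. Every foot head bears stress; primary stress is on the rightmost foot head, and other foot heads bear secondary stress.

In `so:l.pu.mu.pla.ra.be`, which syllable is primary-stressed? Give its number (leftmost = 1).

5

Weights: 1 so:l H, 2 pu L, 3 mu L, 4 pla L, 5 ra L, 6 be L.
Parse left to right (heavy = foot alone; LL = one foot; stranded L unfooted): (ˈso:l) (pu.ˈmu) (pla.ˈra) be.
Foot heads: 1, 3, 5.
Primary stress on the rightmost head = syllable 5.
Primary stress: syllable 5 → so:l.pu.mu.pla.ˈra.be.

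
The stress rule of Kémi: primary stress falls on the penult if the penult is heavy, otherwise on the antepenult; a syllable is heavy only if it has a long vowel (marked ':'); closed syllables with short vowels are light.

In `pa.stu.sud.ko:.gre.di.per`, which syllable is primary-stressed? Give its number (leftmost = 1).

5

Weights: 5 gre L, 6 di L, 7 per L.
The penult (syllable 6, di) is light, so stress falls on the antepenult (syllable 5, gre).
Primary stress: syllable 5 → pa.stu.sud.ko:.ˈgre.di.per.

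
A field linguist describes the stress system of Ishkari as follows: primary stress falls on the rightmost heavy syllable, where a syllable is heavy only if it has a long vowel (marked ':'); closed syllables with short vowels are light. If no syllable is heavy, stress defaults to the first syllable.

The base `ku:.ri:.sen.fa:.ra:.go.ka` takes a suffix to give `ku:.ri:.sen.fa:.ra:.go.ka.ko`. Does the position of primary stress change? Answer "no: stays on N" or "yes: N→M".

no: stays on 5

Base `ku:.ri:.sen.fa:.ra:.go.ka` (7 syllables):
  Weights: 1 ku: H, 2 ri: H, 3 sen L, 4 fa: H, 5 ra: H, 6 go L, 7 ka L.
  Heavy syllables in the domain: 1, 2, 4, 5. The rightmost is syllable 5 (ra:).
  → primary stress on syllable 5.
Suffixed `ku:.ri:.sen.fa:.ra:.go.ka.ko` (8 syllables):
  Weights: 1 ku: H, 2 ri: H, 3 sen L, 4 fa: H, 5 ra: H, 6 go L, 7 ka L, 8 ko L.
  Heavy syllables in the domain: 1, 2, 4, 5. The rightmost is syllable 5 (ra:).
  → primary stress on syllable 5.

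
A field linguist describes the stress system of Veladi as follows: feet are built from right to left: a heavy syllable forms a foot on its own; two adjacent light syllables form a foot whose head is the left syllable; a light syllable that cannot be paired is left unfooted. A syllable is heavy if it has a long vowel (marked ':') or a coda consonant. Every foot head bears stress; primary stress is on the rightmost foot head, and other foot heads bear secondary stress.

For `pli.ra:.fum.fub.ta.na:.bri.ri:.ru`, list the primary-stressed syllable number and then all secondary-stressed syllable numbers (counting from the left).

Weights: 1 pli L, 2 ra: H, 3 fum H, 4 fub H, 5 ta L, 6 na: H, 7 bri L, 8 ri: H, 9 ru L.
Parse right to left (heavy = foot alone; LL = one foot; stranded L unfooted): pli (ˈra:) (ˈfum) (ˈfub) ta (ˈna:) bri (ˈri:) ru.
Foot heads: 2, 3, 4, 6, 8.
Primary stress on the rightmost head = syllable 8.
Secondary stress on 2, 3, 4, 6: pli.ˌra:.ˌfum.ˌfub.ta.ˌna:.bri.ˈri:.ru.

primary 8, secondary 2, 3, 4, 6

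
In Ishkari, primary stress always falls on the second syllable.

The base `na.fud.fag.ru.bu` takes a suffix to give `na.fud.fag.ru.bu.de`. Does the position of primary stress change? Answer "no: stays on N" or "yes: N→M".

no: stays on 2

Base `na.fud.fag.ru.bu` (5 syllables):
  The word has 5 syllables; the second syllable is syllable 2 (fud).
  → primary stress on syllable 2.
Suffixed `na.fud.fag.ru.bu.de` (6 syllables):
  The word has 6 syllables; the second syllable is syllable 2 (fud).
  → primary stress on syllable 2.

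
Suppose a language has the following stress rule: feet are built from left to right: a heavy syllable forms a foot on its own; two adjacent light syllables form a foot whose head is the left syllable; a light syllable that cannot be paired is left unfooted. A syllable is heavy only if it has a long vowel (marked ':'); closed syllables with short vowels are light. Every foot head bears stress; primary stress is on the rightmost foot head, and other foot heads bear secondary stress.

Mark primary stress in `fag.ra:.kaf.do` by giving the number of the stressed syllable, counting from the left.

3

Weights: 1 fag L, 2 ra: H, 3 kaf L, 4 do L.
Parse left to right (heavy = foot alone; LL = one foot; stranded L unfooted): fag (ˈra:) (ˈkaf.do).
Foot heads: 2, 3.
Primary stress on the rightmost head = syllable 3.
Primary stress: syllable 3 → fag.ra:.ˈkaf.do.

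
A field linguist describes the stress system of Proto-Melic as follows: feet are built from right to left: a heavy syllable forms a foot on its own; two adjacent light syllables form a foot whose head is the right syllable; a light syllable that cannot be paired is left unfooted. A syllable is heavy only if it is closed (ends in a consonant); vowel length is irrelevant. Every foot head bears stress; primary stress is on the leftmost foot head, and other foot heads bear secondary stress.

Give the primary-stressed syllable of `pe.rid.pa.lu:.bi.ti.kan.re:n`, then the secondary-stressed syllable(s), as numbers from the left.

primary 2, secondary 4, 6, 7, 8

Weights: 1 pe L, 2 rid H, 3 pa L, 4 lu: L, 5 bi L, 6 ti L, 7 kan H, 8 re:n H.
Parse right to left (heavy = foot alone; LL = one foot; stranded L unfooted): pe (ˈrid) (pa.ˈlu:) (bi.ˈti) (ˈkan) (ˈre:n).
Foot heads: 2, 4, 6, 7, 8.
Primary stress on the leftmost head = syllable 2.
Secondary stress on 4, 6, 7, 8: pe.ˈrid.pa.ˌlu:.bi.ˌti.ˌkan.ˌre:n.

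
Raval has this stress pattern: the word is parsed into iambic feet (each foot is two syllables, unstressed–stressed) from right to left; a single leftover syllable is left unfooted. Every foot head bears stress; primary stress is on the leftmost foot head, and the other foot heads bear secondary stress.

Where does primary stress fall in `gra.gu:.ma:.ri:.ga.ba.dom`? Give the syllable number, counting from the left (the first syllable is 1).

3

Parse right to left into iambic (σˈσ) feet: gra (gu:.ˈma:) (ri:.ˈga) (ba.ˈdom). Syllable 1 is left unfooted.
Foot heads (stressed positions): 3, 5, 7.
End Rule Leftmost: primary stress on the leftmost head = syllable 3.
Primary stress: syllable 3 → gra.gu:.ˈma:.ri:.ga.ba.dom.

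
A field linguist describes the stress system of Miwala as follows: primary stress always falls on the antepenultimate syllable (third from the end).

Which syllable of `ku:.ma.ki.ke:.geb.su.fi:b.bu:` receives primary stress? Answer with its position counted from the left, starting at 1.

6

The word has 8 syllables; the antepenultimate syllable (third from the end) is syllable 6 (su).
Primary stress: syllable 6 → ku:.ma.ki.ke:.geb.ˈsu.fi:b.bu:.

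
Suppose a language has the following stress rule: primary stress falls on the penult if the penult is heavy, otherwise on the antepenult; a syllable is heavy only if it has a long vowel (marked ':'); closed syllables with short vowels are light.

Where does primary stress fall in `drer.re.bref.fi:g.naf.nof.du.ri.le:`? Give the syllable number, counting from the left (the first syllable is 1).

Weights: 7 du L, 8 ri L, 9 le: H.
The penult (syllable 8, ri) is light, so stress falls on the antepenult (syllable 7, du).
Primary stress: syllable 7 → drer.re.bref.fi:g.naf.nof.ˈdu.ri.le:.

7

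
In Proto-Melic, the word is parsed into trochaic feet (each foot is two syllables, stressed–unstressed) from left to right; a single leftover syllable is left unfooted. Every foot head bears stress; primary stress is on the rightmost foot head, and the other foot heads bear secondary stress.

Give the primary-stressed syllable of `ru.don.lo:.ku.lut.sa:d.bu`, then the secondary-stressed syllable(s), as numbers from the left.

Parse left to right into trochaic (ˈσσ) feet: (ˈru.don) (ˈlo:.ku) (ˈlut.sa:d) bu. Syllable 7 is left unfooted.
Foot heads (stressed positions): 1, 3, 5.
End Rule Rightmost: primary stress on the rightmost head = syllable 5.
Secondary stress on 1, 3: ˌru.don.ˌlo:.ku.ˈlut.sa:d.bu.

primary 5, secondary 1, 3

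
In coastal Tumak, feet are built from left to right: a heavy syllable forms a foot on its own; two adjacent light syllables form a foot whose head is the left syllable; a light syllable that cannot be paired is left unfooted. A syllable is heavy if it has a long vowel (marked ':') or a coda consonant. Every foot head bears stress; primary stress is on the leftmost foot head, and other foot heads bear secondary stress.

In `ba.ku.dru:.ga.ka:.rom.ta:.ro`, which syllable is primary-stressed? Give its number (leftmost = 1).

1

Weights: 1 ba L, 2 ku L, 3 dru: H, 4 ga L, 5 ka: H, 6 rom H, 7 ta: H, 8 ro L.
Parse left to right (heavy = foot alone; LL = one foot; stranded L unfooted): (ˈba.ku) (ˈdru:) ga (ˈka:) (ˈrom) (ˈta:) ro.
Foot heads: 1, 3, 5, 6, 7.
Primary stress on the leftmost head = syllable 1.
Primary stress: syllable 1 → ˈba.ku.dru:.ga.ka:.rom.ta:.ro.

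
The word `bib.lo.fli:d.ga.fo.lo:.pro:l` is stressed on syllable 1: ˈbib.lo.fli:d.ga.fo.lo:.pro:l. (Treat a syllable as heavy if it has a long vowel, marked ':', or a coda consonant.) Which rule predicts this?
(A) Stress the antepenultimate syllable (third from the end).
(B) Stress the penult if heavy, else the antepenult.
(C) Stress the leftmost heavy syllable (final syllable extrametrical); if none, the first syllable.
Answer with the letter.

Rule A → syllable 5 (observed: 1).
Rule B → syllable 6 (observed: 1).
Rule C → syllable 1 ✓.

C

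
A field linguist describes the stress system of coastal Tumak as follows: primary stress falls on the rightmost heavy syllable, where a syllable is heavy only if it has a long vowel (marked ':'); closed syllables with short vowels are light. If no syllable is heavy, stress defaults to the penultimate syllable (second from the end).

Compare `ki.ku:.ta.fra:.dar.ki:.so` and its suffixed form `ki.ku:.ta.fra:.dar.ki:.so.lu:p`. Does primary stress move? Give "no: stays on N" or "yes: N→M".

Base `ki.ku:.ta.fra:.dar.ki:.so` (7 syllables):
  Weights: 1 ki L, 2 ku: H, 3 ta L, 4 fra: H, 5 dar L, 6 ki: H, 7 so L.
  Heavy syllables in the domain: 2, 4, 6. The rightmost is syllable 6 (ki:).
  → primary stress on syllable 6.
Suffixed `ki.ku:.ta.fra:.dar.ki:.so.lu:p` (8 syllables):
  Weights: 1 ki L, 2 ku: H, 3 ta L, 4 fra: H, 5 dar L, 6 ki: H, 7 so L, 8 lu:p H.
  Heavy syllables in the domain: 2, 4, 6, 8. The rightmost is syllable 8 (lu:p).
  → primary stress on syllable 8.

yes: 6→8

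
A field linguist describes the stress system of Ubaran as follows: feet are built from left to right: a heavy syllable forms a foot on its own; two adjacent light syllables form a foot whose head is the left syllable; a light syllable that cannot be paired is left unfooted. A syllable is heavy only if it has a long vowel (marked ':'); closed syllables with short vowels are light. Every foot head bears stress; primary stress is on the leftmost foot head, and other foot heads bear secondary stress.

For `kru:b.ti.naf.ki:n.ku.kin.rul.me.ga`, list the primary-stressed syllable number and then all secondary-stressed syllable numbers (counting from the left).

Weights: 1 kru:b H, 2 ti L, 3 naf L, 4 ki:n H, 5 ku L, 6 kin L, 7 rul L, 8 me L, 9 ga L.
Parse left to right (heavy = foot alone; LL = one foot; stranded L unfooted): (ˈkru:b) (ˈti.naf) (ˈki:n) (ˈku.kin) (ˈrul.me) ga.
Foot heads: 1, 2, 4, 5, 7.
Primary stress on the leftmost head = syllable 1.
Secondary stress on 2, 4, 5, 7: ˈkru:b.ˌti.naf.ˌki:n.ˌku.kin.ˌrul.me.ga.

primary 1, secondary 2, 4, 5, 7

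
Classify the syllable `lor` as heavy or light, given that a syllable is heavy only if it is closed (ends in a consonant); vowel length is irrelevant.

heavy

`lor`: short vowel, closed (coda /r/). Closed (coda /r/) → heavy.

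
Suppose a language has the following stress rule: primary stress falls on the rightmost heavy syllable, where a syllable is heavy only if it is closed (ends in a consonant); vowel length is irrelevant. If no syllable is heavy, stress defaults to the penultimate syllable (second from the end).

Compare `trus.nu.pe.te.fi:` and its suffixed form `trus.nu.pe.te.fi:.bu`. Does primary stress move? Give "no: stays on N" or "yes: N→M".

Base `trus.nu.pe.te.fi:` (5 syllables):
  Weights: 1 trus H, 2 nu L, 3 pe L, 4 te L, 5 fi: L.
  Heavy syllables in the domain: 1. The rightmost is syllable 1 (trus).
  → primary stress on syllable 1.
Suffixed `trus.nu.pe.te.fi:.bu` (6 syllables):
  Weights: 1 trus H, 2 nu L, 3 pe L, 4 te L, 5 fi: L, 6 bu L.
  Heavy syllables in the domain: 1. The rightmost is syllable 1 (trus).
  → primary stress on syllable 1.

no: stays on 1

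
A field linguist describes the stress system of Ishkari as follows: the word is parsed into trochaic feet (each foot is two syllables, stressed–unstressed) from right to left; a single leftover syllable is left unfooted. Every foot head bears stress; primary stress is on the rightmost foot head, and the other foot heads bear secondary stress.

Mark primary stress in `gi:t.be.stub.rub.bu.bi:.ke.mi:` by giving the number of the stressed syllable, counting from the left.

7

Parse right to left into trochaic (ˈσσ) feet: (ˈgi:t.be) (ˈstub.rub) (ˈbu.bi:) (ˈke.mi:).
Foot heads (stressed positions): 1, 3, 5, 7.
End Rule Rightmost: primary stress on the rightmost head = syllable 7.
Primary stress: syllable 7 → gi:t.be.stub.rub.bu.bi:.ˈke.mi:.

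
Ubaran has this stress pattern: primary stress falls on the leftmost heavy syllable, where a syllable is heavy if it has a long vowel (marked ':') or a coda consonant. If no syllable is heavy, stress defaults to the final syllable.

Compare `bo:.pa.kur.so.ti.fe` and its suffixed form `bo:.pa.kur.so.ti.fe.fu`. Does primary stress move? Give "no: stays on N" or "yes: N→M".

Base `bo:.pa.kur.so.ti.fe` (6 syllables):
  Weights: 1 bo: H, 2 pa L, 3 kur H, 4 so L, 5 ti L, 6 fe L.
  Heavy syllables in the domain: 1, 3. The leftmost is syllable 1 (bo:).
  → primary stress on syllable 1.
Suffixed `bo:.pa.kur.so.ti.fe.fu` (7 syllables):
  Weights: 1 bo: H, 2 pa L, 3 kur H, 4 so L, 5 ti L, 6 fe L, 7 fu L.
  Heavy syllables in the domain: 1, 3. The leftmost is syllable 1 (bo:).
  → primary stress on syllable 1.

no: stays on 1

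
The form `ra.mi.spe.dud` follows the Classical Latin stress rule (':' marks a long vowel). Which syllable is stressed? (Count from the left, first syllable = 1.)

2

Classical Latin: stress the penult if heavy (long vowel or closed), else the antepenult.
Weights: 2 mi L, 3 spe L, 4 dud H.
The penult (syllable 3, spe) is light, so stress falls on the antepenult (syllable 2, mi).
Stress on syllable 2: ra.ˈmi.spe.dud.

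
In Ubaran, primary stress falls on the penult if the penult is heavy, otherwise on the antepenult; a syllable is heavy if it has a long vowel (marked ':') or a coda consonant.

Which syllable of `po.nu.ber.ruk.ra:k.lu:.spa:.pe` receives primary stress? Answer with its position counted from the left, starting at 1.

Weights: 6 lu: H, 7 spa: H, 8 pe L.
The penult (syllable 7, spa:) is heavy, so it takes stress.
Primary stress: syllable 7 → po.nu.ber.ruk.ra:k.lu:.ˈspa:.pe.

7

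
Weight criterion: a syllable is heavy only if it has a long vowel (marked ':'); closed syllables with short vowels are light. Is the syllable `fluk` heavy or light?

`fluk`: short vowel, closed (coda /k/). Short vowel → light.

light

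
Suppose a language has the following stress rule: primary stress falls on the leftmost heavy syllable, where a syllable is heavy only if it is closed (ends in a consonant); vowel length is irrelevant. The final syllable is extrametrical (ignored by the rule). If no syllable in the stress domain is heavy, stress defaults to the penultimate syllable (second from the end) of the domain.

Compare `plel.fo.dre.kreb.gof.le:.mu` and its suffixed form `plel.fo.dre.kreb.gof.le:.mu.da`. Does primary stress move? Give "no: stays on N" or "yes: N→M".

Base `plel.fo.dre.kreb.gof.le:.mu` (7 syllables):
  The final syllable (7, mu) is extrametrical; the stress domain is syllables 1–6.
  Weights: 1 plel H, 2 fo L, 3 dre L, 4 kreb H, 5 gof H, 6 le: L.
  Heavy syllables in the domain: 1, 4, 5. The leftmost is syllable 1 (plel).
  → primary stress on syllable 1.
Suffixed `plel.fo.dre.kreb.gof.le:.mu.da` (8 syllables):
  The final syllable (8, da) is extrametrical; the stress domain is syllables 1–7.
  Weights: 1 plel H, 2 fo L, 3 dre L, 4 kreb H, 5 gof H, 6 le: L, 7 mu L.
  Heavy syllables in the domain: 1, 4, 5. The leftmost is syllable 1 (plel).
  → primary stress on syllable 1.

no: stays on 1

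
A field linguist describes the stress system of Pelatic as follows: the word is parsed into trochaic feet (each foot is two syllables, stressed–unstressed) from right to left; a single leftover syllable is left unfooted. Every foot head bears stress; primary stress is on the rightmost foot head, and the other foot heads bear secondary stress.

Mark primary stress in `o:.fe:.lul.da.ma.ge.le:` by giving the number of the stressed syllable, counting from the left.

Parse right to left into trochaic (ˈσσ) feet: o: (ˈfe:.lul) (ˈda.ma) (ˈge.le:). Syllable 1 is left unfooted.
Foot heads (stressed positions): 2, 4, 6.
End Rule Rightmost: primary stress on the rightmost head = syllable 6.
Primary stress: syllable 6 → o:.fe:.lul.da.ma.ˈge.le:.

6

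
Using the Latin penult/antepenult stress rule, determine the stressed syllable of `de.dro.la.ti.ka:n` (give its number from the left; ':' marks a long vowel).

Classical Latin: stress the penult if heavy (long vowel or closed), else the antepenult.
Weights: 3 la L, 4 ti L, 5 ka:n H.
The penult (syllable 4, ti) is light, so stress falls on the antepenult (syllable 3, la).
Stress on syllable 3: de.dro.ˈla.ti.ka:n.

3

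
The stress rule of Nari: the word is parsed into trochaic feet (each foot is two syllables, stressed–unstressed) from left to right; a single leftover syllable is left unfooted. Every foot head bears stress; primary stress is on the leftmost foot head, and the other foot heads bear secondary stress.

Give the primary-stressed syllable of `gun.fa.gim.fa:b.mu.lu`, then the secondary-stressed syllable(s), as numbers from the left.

Parse left to right into trochaic (ˈσσ) feet: (ˈgun.fa) (ˈgim.fa:b) (ˈmu.lu).
Foot heads (stressed positions): 1, 3, 5.
End Rule Leftmost: primary stress on the leftmost head = syllable 1.
Secondary stress on 3, 5: ˈgun.fa.ˌgim.fa:b.ˌmu.lu.

primary 1, secondary 3, 5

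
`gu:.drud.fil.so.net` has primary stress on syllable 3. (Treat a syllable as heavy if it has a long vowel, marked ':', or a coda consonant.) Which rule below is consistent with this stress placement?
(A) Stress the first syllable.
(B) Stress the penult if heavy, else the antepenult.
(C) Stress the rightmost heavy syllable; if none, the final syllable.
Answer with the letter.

Rule A → syllable 1 (observed: 3).
Rule B → syllable 3 ✓.
Rule C → syllable 5 (observed: 3).

B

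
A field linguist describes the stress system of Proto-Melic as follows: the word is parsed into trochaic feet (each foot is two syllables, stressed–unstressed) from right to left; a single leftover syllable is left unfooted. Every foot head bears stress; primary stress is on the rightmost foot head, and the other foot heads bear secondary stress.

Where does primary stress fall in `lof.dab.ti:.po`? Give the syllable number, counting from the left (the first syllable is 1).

3

Parse right to left into trochaic (ˈσσ) feet: (ˈlof.dab) (ˈti:.po).
Foot heads (stressed positions): 1, 3.
End Rule Rightmost: primary stress on the rightmost head = syllable 3.
Primary stress: syllable 3 → lof.dab.ˈti:.po.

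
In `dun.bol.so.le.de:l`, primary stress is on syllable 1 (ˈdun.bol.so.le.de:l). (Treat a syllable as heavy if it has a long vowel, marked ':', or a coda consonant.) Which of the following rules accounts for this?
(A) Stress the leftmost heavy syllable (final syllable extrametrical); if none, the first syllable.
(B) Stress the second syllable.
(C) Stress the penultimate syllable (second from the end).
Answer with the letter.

Rule A → syllable 1 ✓.
Rule B → syllable 2 (observed: 1).
Rule C → syllable 4 (observed: 1).

A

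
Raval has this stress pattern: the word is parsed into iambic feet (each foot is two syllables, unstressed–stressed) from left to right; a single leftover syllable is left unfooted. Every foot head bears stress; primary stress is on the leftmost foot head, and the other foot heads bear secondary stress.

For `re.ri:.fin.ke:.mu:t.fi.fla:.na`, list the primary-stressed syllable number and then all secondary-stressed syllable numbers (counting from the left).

Parse left to right into iambic (σˈσ) feet: (re.ˈri:) (fin.ˈke:) (mu:t.ˈfi) (fla:.ˈna).
Foot heads (stressed positions): 2, 4, 6, 8.
End Rule Leftmost: primary stress on the leftmost head = syllable 2.
Secondary stress on 4, 6, 8: re.ˈri:.fin.ˌke:.mu:t.ˌfi.fla:.ˌna.

primary 2, secondary 4, 6, 8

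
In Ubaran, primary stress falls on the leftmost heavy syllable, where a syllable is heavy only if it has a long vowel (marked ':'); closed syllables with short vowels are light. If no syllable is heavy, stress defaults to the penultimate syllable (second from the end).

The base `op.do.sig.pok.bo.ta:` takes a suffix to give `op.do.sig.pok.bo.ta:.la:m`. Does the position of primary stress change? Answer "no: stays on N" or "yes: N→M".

no: stays on 6

Base `op.do.sig.pok.bo.ta:` (6 syllables):
  Weights: 1 op L, 2 do L, 3 sig L, 4 pok L, 5 bo L, 6 ta: H.
  Heavy syllables in the domain: 6. The leftmost is syllable 6 (ta:).
  → primary stress on syllable 6.
Suffixed `op.do.sig.pok.bo.ta:.la:m` (7 syllables):
  Weights: 1 op L, 2 do L, 3 sig L, 4 pok L, 5 bo L, 6 ta: H, 7 la:m H.
  Heavy syllables in the domain: 6, 7. The leftmost is syllable 6 (ta:).
  → primary stress on syllable 6.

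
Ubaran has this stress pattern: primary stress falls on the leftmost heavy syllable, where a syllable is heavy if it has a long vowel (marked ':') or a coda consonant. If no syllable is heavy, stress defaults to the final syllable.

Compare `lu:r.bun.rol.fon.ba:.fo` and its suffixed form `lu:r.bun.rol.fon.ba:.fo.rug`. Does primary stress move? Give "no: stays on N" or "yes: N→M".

Base `lu:r.bun.rol.fon.ba:.fo` (6 syllables):
  Weights: 1 lu:r H, 2 bun H, 3 rol H, 4 fon H, 5 ba: H, 6 fo L.
  Heavy syllables in the domain: 1, 2, 3, 4, 5. The leftmost is syllable 1 (lu:r).
  → primary stress on syllable 1.
Suffixed `lu:r.bun.rol.fon.ba:.fo.rug` (7 syllables):
  Weights: 1 lu:r H, 2 bun H, 3 rol H, 4 fon H, 5 ba: H, 6 fo L, 7 rug H.
  Heavy syllables in the domain: 1, 2, 3, 4, 5, 7. The leftmost is syllable 1 (lu:r).
  → primary stress on syllable 1.

no: stays on 1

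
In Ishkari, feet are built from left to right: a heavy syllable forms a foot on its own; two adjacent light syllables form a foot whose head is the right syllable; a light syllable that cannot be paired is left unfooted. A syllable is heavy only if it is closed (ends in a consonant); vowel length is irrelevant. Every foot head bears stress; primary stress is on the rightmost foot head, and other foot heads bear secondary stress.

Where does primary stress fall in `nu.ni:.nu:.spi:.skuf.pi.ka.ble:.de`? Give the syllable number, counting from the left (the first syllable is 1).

Weights: 1 nu L, 2 ni: L, 3 nu: L, 4 spi: L, 5 skuf H, 6 pi L, 7 ka L, 8 ble: L, 9 de L.
Parse left to right (heavy = foot alone; LL = one foot; stranded L unfooted): (nu.ˈni:) (nu:.ˈspi:) (ˈskuf) (pi.ˈka) (ble:.ˈde).
Foot heads: 2, 4, 5, 7, 9.
Primary stress on the rightmost head = syllable 9.
Primary stress: syllable 9 → nu.ni:.nu:.spi:.skuf.pi.ka.ble:.ˈde.

9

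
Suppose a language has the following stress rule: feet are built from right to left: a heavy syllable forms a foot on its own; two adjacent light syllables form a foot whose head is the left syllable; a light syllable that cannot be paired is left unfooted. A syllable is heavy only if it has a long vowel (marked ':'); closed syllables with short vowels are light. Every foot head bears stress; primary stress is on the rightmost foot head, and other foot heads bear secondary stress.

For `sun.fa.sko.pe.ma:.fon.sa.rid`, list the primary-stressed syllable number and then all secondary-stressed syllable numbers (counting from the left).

Weights: 1 sun L, 2 fa L, 3 sko L, 4 pe L, 5 ma: H, 6 fon L, 7 sa L, 8 rid L.
Parse right to left (heavy = foot alone; LL = one foot; stranded L unfooted): (ˈsun.fa) (ˈsko.pe) (ˈma:) fon (ˈsa.rid).
Foot heads: 1, 3, 5, 7.
Primary stress on the rightmost head = syllable 7.
Secondary stress on 1, 3, 5: ˌsun.fa.ˌsko.pe.ˌma:.fon.ˈsa.rid.

primary 7, secondary 1, 3, 5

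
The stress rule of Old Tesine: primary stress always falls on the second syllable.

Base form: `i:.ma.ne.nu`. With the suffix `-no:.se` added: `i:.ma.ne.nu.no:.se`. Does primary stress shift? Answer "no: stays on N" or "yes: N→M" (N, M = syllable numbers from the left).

no: stays on 2

Base `i:.ma.ne.nu` (4 syllables):
  The word has 4 syllables; the second syllable is syllable 2 (ma).
  → primary stress on syllable 2.
Suffixed `i:.ma.ne.nu.no:.se` (6 syllables):
  The word has 6 syllables; the second syllable is syllable 2 (ma).
  → primary stress on syllable 2.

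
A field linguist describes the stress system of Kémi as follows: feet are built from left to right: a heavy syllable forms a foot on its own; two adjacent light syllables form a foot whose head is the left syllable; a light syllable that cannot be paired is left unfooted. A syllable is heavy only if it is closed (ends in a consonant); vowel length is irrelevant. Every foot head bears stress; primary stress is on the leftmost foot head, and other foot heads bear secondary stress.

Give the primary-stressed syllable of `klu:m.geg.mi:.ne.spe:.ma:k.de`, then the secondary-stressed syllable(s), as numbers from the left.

Weights: 1 klu:m H, 2 geg H, 3 mi: L, 4 ne L, 5 spe: L, 6 ma:k H, 7 de L.
Parse left to right (heavy = foot alone; LL = one foot; stranded L unfooted): (ˈklu:m) (ˈgeg) (ˈmi:.ne) spe: (ˈma:k) de.
Foot heads: 1, 2, 3, 6.
Primary stress on the leftmost head = syllable 1.
Secondary stress on 2, 3, 6: ˈklu:m.ˌgeg.ˌmi:.ne.spe:.ˌma:k.de.

primary 1, secondary 2, 3, 6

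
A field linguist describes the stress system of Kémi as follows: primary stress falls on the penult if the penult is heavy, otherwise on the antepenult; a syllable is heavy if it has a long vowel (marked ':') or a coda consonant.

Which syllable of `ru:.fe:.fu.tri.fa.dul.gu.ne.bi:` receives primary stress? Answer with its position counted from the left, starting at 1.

7

Weights: 7 gu L, 8 ne L, 9 bi: H.
The penult (syllable 8, ne) is light, so stress falls on the antepenult (syllable 7, gu).
Primary stress: syllable 7 → ru:.fe:.fu.tri.fa.dul.ˈgu.ne.bi:.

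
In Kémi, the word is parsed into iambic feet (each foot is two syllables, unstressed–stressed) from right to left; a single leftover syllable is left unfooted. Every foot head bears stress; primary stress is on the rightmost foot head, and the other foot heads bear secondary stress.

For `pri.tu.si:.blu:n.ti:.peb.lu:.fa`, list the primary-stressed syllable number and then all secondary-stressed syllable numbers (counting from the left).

primary 8, secondary 2, 4, 6

Parse right to left into iambic (σˈσ) feet: (pri.ˈtu) (si:.ˈblu:n) (ti:.ˈpeb) (lu:.ˈfa).
Foot heads (stressed positions): 2, 4, 6, 8.
End Rule Rightmost: primary stress on the rightmost head = syllable 8.
Secondary stress on 2, 4, 6: pri.ˌtu.si:.ˌblu:n.ti:.ˌpeb.lu:.ˈfa.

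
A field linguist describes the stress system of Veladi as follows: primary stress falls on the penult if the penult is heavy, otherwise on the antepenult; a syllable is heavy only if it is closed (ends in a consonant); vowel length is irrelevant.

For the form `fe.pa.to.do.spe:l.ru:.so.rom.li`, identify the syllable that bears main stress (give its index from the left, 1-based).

8

Weights: 7 so L, 8 rom H, 9 li L.
The penult (syllable 8, rom) is heavy, so it takes stress.
Primary stress: syllable 8 → fe.pa.to.do.spe:l.ru:.so.ˈrom.li.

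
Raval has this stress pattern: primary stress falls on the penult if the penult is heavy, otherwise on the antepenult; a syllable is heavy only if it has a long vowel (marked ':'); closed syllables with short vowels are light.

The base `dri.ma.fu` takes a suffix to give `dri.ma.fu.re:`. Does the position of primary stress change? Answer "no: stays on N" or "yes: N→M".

Base `dri.ma.fu` (3 syllables):
  Weights: 1 dri L, 2 ma L, 3 fu L.
  The penult (syllable 2, ma) is light, so stress falls on the antepenult (syllable 1, dri).
  → primary stress on syllable 1.
Suffixed `dri.ma.fu.re:` (4 syllables):
  Weights: 2 ma L, 3 fu L, 4 re: H.
  The penult (syllable 3, fu) is light, so stress falls on the antepenult (syllable 2, ma).
  → primary stress on syllable 2.

yes: 1→2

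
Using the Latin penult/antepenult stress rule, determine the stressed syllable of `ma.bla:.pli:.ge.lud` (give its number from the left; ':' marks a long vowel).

3

Classical Latin: stress the penult if heavy (long vowel or closed), else the antepenult.
Weights: 3 pli: H, 4 ge L, 5 lud H.
The penult (syllable 4, ge) is light, so stress falls on the antepenult (syllable 3, pli:).
Stress on syllable 3: ma.bla:.ˈpli:.ge.lud.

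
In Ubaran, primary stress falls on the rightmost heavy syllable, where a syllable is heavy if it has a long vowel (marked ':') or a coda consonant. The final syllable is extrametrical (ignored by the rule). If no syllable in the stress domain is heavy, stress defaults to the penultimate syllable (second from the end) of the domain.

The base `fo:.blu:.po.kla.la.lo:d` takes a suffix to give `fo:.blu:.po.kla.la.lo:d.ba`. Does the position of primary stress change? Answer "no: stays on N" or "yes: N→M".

Base `fo:.blu:.po.kla.la.lo:d` (6 syllables):
  The final syllable (6, lo:d) is extrametrical; the stress domain is syllables 1–5.
  Weights: 1 fo: H, 2 blu: H, 3 po L, 4 kla L, 5 la L.
  Heavy syllables in the domain: 1, 2. The rightmost is syllable 2 (blu:).
  → primary stress on syllable 2.
Suffixed `fo:.blu:.po.kla.la.lo:d.ba` (7 syllables):
  The final syllable (7, ba) is extrametrical; the stress domain is syllables 1–6.
  Weights: 1 fo: H, 2 blu: H, 3 po L, 4 kla L, 5 la L, 6 lo:d H.
  Heavy syllables in the domain: 1, 2, 6. The rightmost is syllable 6 (lo:d).
  → primary stress on syllable 6.

yes: 2→6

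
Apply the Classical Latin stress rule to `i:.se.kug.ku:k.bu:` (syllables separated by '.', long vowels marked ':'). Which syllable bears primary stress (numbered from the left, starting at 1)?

Classical Latin: stress the penult if heavy (long vowel or closed), else the antepenult.
Weights: 3 kug H, 4 ku:k H, 5 bu: H.
The penult (syllable 4, ku:k) is heavy, so it takes stress.
Stress on syllable 4: i:.se.kug.ˈku:k.bu:.

4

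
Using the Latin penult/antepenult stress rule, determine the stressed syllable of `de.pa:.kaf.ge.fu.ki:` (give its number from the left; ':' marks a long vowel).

4

Classical Latin: stress the penult if heavy (long vowel or closed), else the antepenult.
Weights: 4 ge L, 5 fu L, 6 ki: H.
The penult (syllable 5, fu) is light, so stress falls on the antepenult (syllable 4, ge).
Stress on syllable 4: de.pa:.kaf.ˈge.fu.ki:.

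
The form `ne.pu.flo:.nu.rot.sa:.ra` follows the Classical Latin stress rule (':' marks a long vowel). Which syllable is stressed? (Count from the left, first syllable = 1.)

6

Classical Latin: stress the penult if heavy (long vowel or closed), else the antepenult.
Weights: 5 rot H, 6 sa: H, 7 ra L.
The penult (syllable 6, sa:) is heavy, so it takes stress.
Stress on syllable 6: ne.pu.flo:.nu.rot.ˈsa:.ra.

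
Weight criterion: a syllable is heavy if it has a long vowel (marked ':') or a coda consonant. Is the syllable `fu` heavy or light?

`fu`: short vowel, open (no coda). Short vowel, open → light.

light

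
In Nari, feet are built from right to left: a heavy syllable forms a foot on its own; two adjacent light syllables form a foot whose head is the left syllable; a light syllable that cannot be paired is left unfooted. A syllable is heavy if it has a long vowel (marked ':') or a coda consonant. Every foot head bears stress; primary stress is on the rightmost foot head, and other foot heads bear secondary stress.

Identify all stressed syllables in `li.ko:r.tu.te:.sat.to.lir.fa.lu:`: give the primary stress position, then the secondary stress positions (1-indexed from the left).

primary 9, secondary 2, 4, 5, 7

Weights: 1 li L, 2 ko:r H, 3 tu L, 4 te: H, 5 sat H, 6 to L, 7 lir H, 8 fa L, 9 lu: H.
Parse right to left (heavy = foot alone; LL = one foot; stranded L unfooted): li (ˈko:r) tu (ˈte:) (ˈsat) to (ˈlir) fa (ˈlu:).
Foot heads: 2, 4, 5, 7, 9.
Primary stress on the rightmost head = syllable 9.
Secondary stress on 2, 4, 5, 7: li.ˌko:r.tu.ˌte:.ˌsat.to.ˌlir.fa.ˈlu:.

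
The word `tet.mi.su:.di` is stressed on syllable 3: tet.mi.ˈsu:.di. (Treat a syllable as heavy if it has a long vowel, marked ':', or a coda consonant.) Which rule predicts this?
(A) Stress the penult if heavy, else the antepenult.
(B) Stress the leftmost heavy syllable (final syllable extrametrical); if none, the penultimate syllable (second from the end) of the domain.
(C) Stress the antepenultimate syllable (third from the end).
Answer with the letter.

Rule A → syllable 3 ✓.
Rule B → syllable 1 (observed: 3).
Rule C → syllable 2 (observed: 3).

A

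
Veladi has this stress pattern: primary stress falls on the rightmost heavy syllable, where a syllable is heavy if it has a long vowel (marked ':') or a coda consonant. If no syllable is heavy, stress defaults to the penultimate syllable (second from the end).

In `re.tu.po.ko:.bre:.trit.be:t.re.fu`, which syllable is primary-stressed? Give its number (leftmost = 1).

7

Weights: 1 re L, 2 tu L, 3 po L, 4 ko: H, 5 bre: H, 6 trit H, 7 be:t H, 8 re L, 9 fu L.
Heavy syllables in the domain: 4, 5, 6, 7. The rightmost is syllable 7 (be:t).
Primary stress: syllable 7 → re.tu.po.ko:.bre:.trit.ˈbe:t.re.fu.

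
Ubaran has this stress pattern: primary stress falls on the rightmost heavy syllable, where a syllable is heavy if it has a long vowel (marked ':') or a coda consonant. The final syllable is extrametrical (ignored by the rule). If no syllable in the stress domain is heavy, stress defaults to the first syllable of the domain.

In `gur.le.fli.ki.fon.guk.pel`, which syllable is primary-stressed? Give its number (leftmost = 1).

6

The final syllable (7, pel) is extrametrical; the stress domain is syllables 1–6.
Weights: 1 gur H, 2 le L, 3 fli L, 4 ki L, 5 fon H, 6 guk H.
Heavy syllables in the domain: 1, 5, 6. The rightmost is syllable 6 (guk).
Primary stress: syllable 6 → gur.le.fli.ki.fon.ˈguk.pel.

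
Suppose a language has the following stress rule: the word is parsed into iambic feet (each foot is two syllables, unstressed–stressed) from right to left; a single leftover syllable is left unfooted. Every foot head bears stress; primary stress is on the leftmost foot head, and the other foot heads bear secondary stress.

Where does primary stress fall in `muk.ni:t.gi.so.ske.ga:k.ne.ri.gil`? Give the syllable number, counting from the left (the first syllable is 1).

3

Parse right to left into iambic (σˈσ) feet: muk (ni:t.ˈgi) (so.ˈske) (ga:k.ˈne) (ri.ˈgil). Syllable 1 is left unfooted.
Foot heads (stressed positions): 3, 5, 7, 9.
End Rule Leftmost: primary stress on the leftmost head = syllable 3.
Primary stress: syllable 3 → muk.ni:t.ˈgi.so.ske.ga:k.ne.ri.gil.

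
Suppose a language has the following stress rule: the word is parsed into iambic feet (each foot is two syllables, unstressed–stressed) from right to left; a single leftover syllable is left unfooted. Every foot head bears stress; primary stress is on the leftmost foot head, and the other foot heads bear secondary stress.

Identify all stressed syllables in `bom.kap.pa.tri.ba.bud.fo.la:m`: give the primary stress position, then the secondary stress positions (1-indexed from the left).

primary 2, secondary 4, 6, 8

Parse right to left into iambic (σˈσ) feet: (bom.ˈkap) (pa.ˈtri) (ba.ˈbud) (fo.ˈla:m).
Foot heads (stressed positions): 2, 4, 6, 8.
End Rule Leftmost: primary stress on the leftmost head = syllable 2.
Secondary stress on 4, 6, 8: bom.ˈkap.pa.ˌtri.ba.ˌbud.fo.ˌla:m.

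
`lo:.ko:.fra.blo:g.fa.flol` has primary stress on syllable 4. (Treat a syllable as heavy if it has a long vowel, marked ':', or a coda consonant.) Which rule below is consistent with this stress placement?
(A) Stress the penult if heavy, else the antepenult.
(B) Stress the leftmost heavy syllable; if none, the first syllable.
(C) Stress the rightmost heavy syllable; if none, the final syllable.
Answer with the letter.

A

Rule A → syllable 4 ✓.
Rule B → syllable 1 (observed: 4).
Rule C → syllable 6 (observed: 4).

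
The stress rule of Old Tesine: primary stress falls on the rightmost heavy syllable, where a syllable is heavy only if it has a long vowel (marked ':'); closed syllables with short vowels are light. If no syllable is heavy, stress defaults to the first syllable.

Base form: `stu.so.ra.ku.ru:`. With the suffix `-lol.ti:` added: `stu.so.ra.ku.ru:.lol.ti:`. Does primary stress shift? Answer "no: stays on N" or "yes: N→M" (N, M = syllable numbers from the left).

yes: 5→7

Base `stu.so.ra.ku.ru:` (5 syllables):
  Weights: 1 stu L, 2 so L, 3 ra L, 4 ku L, 5 ru: H.
  Heavy syllables in the domain: 5. The rightmost is syllable 5 (ru:).
  → primary stress on syllable 5.
Suffixed `stu.so.ra.ku.ru:.lol.ti:` (7 syllables):
  Weights: 1 stu L, 2 so L, 3 ra L, 4 ku L, 5 ru: H, 6 lol L, 7 ti: H.
  Heavy syllables in the domain: 5, 7. The rightmost is syllable 7 (ti:).
  → primary stress on syllable 7.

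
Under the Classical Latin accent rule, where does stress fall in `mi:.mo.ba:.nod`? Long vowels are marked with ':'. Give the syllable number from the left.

Classical Latin: stress the penult if heavy (long vowel or closed), else the antepenult.
Weights: 2 mo L, 3 ba: H, 4 nod H.
The penult (syllable 3, ba:) is heavy, so it takes stress.
Stress on syllable 3: mi:.mo.ˈba:.nod.

3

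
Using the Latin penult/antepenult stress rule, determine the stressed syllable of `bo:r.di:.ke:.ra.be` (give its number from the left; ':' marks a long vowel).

Classical Latin: stress the penult if heavy (long vowel or closed), else the antepenult.
Weights: 3 ke: H, 4 ra L, 5 be L.
The penult (syllable 4, ra) is light, so stress falls on the antepenult (syllable 3, ke:).
Stress on syllable 3: bo:r.di:.ˈke:.ra.be.

3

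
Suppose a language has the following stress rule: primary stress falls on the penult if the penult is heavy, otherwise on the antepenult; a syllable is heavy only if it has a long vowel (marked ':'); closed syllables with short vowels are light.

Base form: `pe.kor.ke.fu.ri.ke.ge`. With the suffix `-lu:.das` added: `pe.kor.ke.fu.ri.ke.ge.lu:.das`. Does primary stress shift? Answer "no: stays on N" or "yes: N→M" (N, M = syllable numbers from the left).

yes: 5→8

Base `pe.kor.ke.fu.ri.ke.ge` (7 syllables):
  Weights: 5 ri L, 6 ke L, 7 ge L.
  The penult (syllable 6, ke) is light, so stress falls on the antepenult (syllable 5, ri).
  → primary stress on syllable 5.
Suffixed `pe.kor.ke.fu.ri.ke.ge.lu:.das` (9 syllables):
  Weights: 7 ge L, 8 lu: H, 9 das L.
  The penult (syllable 8, lu:) is heavy, so it takes stress.
  → primary stress on syllable 8.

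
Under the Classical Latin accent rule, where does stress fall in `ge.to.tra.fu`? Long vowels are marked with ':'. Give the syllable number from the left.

2

Classical Latin: stress the penult if heavy (long vowel or closed), else the antepenult.
Weights: 2 to L, 3 tra L, 4 fu L.
The penult (syllable 3, tra) is light, so stress falls on the antepenult (syllable 2, to).
Stress on syllable 2: ge.ˈto.tra.fu.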